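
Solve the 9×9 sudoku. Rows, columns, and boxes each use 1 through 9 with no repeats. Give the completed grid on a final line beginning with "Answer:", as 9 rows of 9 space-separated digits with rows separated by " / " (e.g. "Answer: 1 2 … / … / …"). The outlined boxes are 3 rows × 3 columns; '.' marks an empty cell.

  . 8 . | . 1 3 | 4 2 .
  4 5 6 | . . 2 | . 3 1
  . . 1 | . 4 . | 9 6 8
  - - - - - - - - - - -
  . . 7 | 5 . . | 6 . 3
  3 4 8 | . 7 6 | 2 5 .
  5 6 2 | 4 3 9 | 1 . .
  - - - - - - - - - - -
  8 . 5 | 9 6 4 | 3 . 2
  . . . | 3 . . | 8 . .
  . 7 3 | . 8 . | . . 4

Step 1. [r7c2∈{1}] r7c2 is down to just 1, so r7c2=1.
Step 2. [r8c6∈{1,5,7}] in box 8, 7 fits only at r8c6, so r8c6=7.
Step 3. [r3c4∈{7}] nothing but 7 survives at r3c4. So r3c4=7.
Step 4. [r3c1∈{2}] r3c1 is down to just 2, so r3c1=2.
Step 5. [r4c2∈{9}] only 9 remains possible at r4c2 ⇒ r4c2=9.
Step 6. [r8c5∈{2,5}] in col 5, 5 fits only at r8c5. So r8c5=5.
Step 7. [r9c6∈{1}] r9c6 has the single candidate 1, so r9c6=1.
Step 8. [r9c8∈{9}] r9c8 has the single candidate 9, so r9c8=9.
Step 9. [r1c1∈{7,9}] 7 has one home in col 1: r1c1 ⇒ r1c1=7.
Step 10. [r8c1∈{6,9}] col 1 places 9 nowhere but r8c1 ⇒ r8c1=9.
Step 11. [r6c8∈{7,8}] in row 6, 8 fits only at r6c8. So r6c8=8.
Step 12. [r8c2∈{2}] nothing but 2 survives at r8c2 ⇒ r8c2=2.
Step 13. [r3c6∈{5}] r3c6 has the single candidate 5 ⇒ r3c6=5.
Step 14. [r2c4∈{8}] r2c4 is down to just 8 ⇒ r2c4=8.
Step 15. [r5c4∈{1}] nothing but 1 survives at r5c4 ⇒ r5c4=1.
Step 16. [r4c6∈{8}] only 8 remains possible at r4c6, so r4c6=8.
Step 17. [r4c5∈{2}] r4c5 is down to just 2, so r4c5=2.
Step 18. [r1c9∈{5}] r1c9's peers cover all but 5. So r1c9=5.
Step 19. [r9c4∈{2}] nothing but 2 survives at r9c4, so r9c4=2.
Step 20. [r9c7∈{5}] r9c7 has the single candidate 5. So r9c7=5.
Step 21. [r4c8∈{4}] r4c8 is down to just 4. So r4c8=4.
Step 22. [r5c9∈{9}] nothing but 9 survives at r5c9 ⇒ r5c9=9.
Step 23. [r8c9∈{6}] r8c9 has the single candidate 6, so r8c9=6.
Step 24. [r2c5∈{9}] nothing but 9 survives at r2c5, so r2c5=9.
Step 25. [r9c1∈{6}] r9c1's peers cover all but 6 ⇒ r9c1=6.
Step 26. [r2c7∈{7}] r2c7 has the single candidate 7. So r2c7=7.
Step 27. [r3c2∈{3}] r3c2 has the single candidate 3. So r3c2=3.
Step 28. [r8c8∈{1}] r8c8 is down to just 1, so r8c8=1.
Step 29. [r6c9∈{7}] nothing but 7 survives at r6c9 ⇒ r6c9=7.
Step 30. [r1c3∈{9}] r1c3's peers cover all but 9, so r1c3=9.
Step 31. [r8c3∈{4}] r8c3's peers cover all but 4, so r8c3=4.
Step 32. [r7c8∈{7}] r7c8 is down to just 7, so r7c8=7.
Step 33. [r4c1∈{1}] r4c1 is down to just 1, so r4c1=1.
Step 34. [r1c4∈{6}] nothing but 6 survives at r1c4 ⇒ r1c4=6.

Answer: 7 8 9 6 1 3 4 2 5 / 4 5 6 8 9 2 7 3 1 / 2 3 1 7 4 5 9 6 8 / 1 9 7 5 2 8 6 4 3 / 3 4 8 1 7 6 2 5 9 / 5 6 2 4 3 9 1 8 7 / 8 1 5 9 6 4 3 7 2 / 9 2 4 3 5 7 8 1 6 / 6 7 3 2 8 1 5 9 4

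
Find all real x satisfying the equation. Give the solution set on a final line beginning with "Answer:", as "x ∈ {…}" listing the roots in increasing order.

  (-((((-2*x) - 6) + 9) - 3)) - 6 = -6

Step 1. [(-((((-2*x) - 6) + 9) - 3)) - 6 = -6] add 6: x sits inside (… - 6) ⇒ sub: -((((-2*x) - 6) + 9) - 3) = 0.
Step 2. [-((((-2*x) - 6) + 9) - 3) = 0] flip signs both sides. So neg: (((-2*x) - 6) + 9) - 3 = 0.
Step 3. [(((-2*x) - 6) + 9) - 3 = 0] -3 is outermost — add 3 both sides, so sub: ((-2*x) - 6) + 9 = 3.
Step 4. [((-2*x) - 6) + 9 = 3] +9 is outermost — subtract 9 both sides, so sub: (-2*x) - 6 = -6.
Step 5. [(-2*x) - 6 = -6] -2 divides every term; factor it out ⇒ factor: x + 3 = 3.
Step 6. [x + 3 = 3] subtract 3: x sits inside (… + 3), so sub: x = 0.

Answer: x ∈ {0}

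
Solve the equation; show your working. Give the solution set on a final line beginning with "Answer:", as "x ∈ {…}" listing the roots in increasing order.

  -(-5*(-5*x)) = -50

Step 1. [-(-5*(-5*x)) = -50] LHS negated; negate both sides ⇒ neg: -5*(-5*x) = 50.
Step 2. [-5*(-5*x) = 50] -5 out front; divide by -5 ⇒ div: -5*x = -10.
Step 3. [-5*x = -10] -5 out front; divide by -5 ⇒ div: x = 2.

Answer: x ∈ {2}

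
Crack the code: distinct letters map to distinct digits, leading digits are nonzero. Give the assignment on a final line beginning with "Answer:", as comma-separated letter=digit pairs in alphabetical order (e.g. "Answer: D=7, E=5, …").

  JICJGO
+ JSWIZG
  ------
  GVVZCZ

Step 1. [col 1: O + G ≡ Z (mod 10)] no forcing yet in column 1 (carry-in 0); Z=0 is free and consistent — try it. So Z=0.
Step 2. [col 1: O + G ≡ Z (mod 10)] O=6 is one option consistent with column 1 (O + G ≡ Z (mod 10), carry-in 0) — take it ⇒ O=6.
Step 3. [col 1: O + G ≡ Z (mod 10)] in column 1 we have O+G≡Z with carry-in 0; given O=6, Z=0 and digits 0,6 already taken and all letters distinct, that pins G to 4 ⇒ G=4.
Step 4. [col 2: G + Z ≡ C (mod 10)] column 2 reads G+Z+carry(1)=C with G=4, Z=0; with digits 0,4,6 already taken and all letters distinct, the only value for C is 5. So C=5.
Step 5. [col 3: J + I ≡ Z (mod 10)] column 3 (J + I ≡ Z (mod 10), carry-in 0) doesn't pin I yet; pick I=8 and continue, so I=8.
Step 6. [col 3: J + I ≡ Z (mod 10)] in column 3 we have J+I≡Z with carry-in 0; given I=8, Z=0 and digits 0,4,5,6,8 already taken and all letters distinct, that pins J to 2. So J=2.
Step 7. [col 4: C + W ≡ V (mod 10)] column 4 (C + W ≡ V (mod 10), carry-in 1) doesn't pin W yet; pick W=3 and continue. So W=3.
Step 8. [col 4: C + W ≡ V (mod 10)] column 4 reads C+W+carry(1)=V with C=5, W=3; with digits 0,2,3,4,5,6,8 already taken and all letters distinct, the only value for V is 9. So V=9.
Step 9. [col 5: I + S ≡ V (mod 10)] from column 5 (I=8, V=9, carry-in 0, digits 0,2,3,4,5,6,8,9 already taken and all letters distinct): S must equal 1. So S=1.

Answer: C=5, G=4, I=8, J=2, O=6, S=1, V=9, W=3, Z=0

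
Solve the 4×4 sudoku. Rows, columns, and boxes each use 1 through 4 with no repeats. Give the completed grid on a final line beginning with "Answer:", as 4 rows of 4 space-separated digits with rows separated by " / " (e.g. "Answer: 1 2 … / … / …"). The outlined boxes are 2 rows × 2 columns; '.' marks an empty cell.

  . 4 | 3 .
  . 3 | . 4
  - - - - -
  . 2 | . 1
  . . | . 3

Step 1. [r1c1∈{1,2}] 1 has one home in row 1: r1c1. So r1c1=1.
Step 2. [r4c1∈{4}] only 4 remains possible at r4c1 ⇒ r4c1=4.
Step 3. [r2c1∈{2}] only 2 remains possible at r2c1 ⇒ r2c1=2.
Step 4. [r4c2∈{1}] r4c2 has the single candidate 1, so r4c2=1.
Step 5. [r1c4∈{2}] r1c4 has the single candidate 2 ⇒ r1c4=2.
Step 6. [r2c3∈{1}] nothing but 1 survives at r2c3. So r2c3=1.
Step 7. [r3c1∈{3}] r3c1's peers cover all but 3. So r3c1=3.
Step 8. [r4c3∈{2}] nothing but 2 survives at r4c3, so r4c3=2.
Step 9. [r3c3∈{4}] only 4 remains possible at r3c3. So r3c3=4.

Answer: 1 4 3 2 / 2 3 1 4 / 3 2 4 1 / 4 1 2 3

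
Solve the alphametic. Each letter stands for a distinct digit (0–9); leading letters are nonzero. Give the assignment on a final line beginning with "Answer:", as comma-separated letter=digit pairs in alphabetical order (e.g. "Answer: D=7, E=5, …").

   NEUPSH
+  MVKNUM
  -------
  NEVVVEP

Step 1. [col 1: H + M ≡ P (mod 10)] no forcing yet in column 1 (carry-in 0); P=6 is free and consistent — try it ⇒ P=6.
Step 2. [col 1: H + M ≡ P (mod 10)] column 1 (H + M ≡ P (mod 10), carry-in 0) doesn't pin H yet; pick H=7 and continue ⇒ H=7.
Step 3. [N] the sum has 7 digits but both addends have 6; that extra leading digit N is the final carry, namely 1. So N=1.
Step 4. [col 1: H + M ≡ P (mod 10)] column 1: given H=7, P=6, carry-in 0, and digits 1,6,7 already taken and all letters distinct, H+M≡P (mod 10) forces M=9 ⇒ M=9.
Step 5. [col 2: S + U ≡ E (mod 10)] several values work for S in column 2 (S + U ≡ E (mod 10), carry-in 1); try S=4, so S=4.
Step 6. [col 2: S + U ≡ E (mod 10)] several values work for E in column 2 (S + U ≡ E (mod 10), carry-in 1); try E=0. So E=0.
Step 7. [col 2: S + U ≡ E (mod 10)] in column 2 we have S+U≡E with carry-in 1; given S=4, E=0 and digits 0,1,4,6,7,9 already taken and all letters distinct, that pins U to 5 ⇒ U=5.
Step 8. [col 3: P + N ≡ V (mod 10)] column 3 reads P+N+carry(1)=V with P=6, N=1; with digits 0,1,4,5,6,7,9 already taken and all letters distinct, the only value for V is 8. So V=8.
Step 9. [col 4: U + K ≡ V (mod 10)] in column 4 we have U+K≡V with carry-in 0; given U=5, V=8 and digits 0,1,4,5,6,7,8,9 already taken and all letters distinct, that pins K to 3. So K=3.

Answer: E=0, H=7, K=3, M=9, N=1, P=6, S=4, U=5, V=8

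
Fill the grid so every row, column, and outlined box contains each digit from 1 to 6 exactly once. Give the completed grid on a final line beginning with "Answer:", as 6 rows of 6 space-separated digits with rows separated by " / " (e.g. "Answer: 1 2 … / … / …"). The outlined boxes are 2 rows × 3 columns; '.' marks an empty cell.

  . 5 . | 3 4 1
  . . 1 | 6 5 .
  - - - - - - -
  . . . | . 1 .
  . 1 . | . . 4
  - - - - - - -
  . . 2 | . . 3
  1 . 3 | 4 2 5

Step 1. [r1c1∈{2,6}] 2 has one home in row 1: r1c1, so r1c1=2.
Step 2. [r3c6∈{2,6}] in col 6, 6 fits only at r3c6. So r3c6=6.
Step 3. [r5c1∈{4,5,6}] in row 5, 5 fits only at r5c1, so r5c1=5.
Step 4. [r3c2∈{2,3,4}] 2 has one home in col 2: r3c2, so r3c2=2.
Step 5. [r3c1∈{3,4}] across row 3, 3 lands solely at r3c1 ⇒ r3c1=3.
Step 6. [r5c2∈{4,6}] row 5 places 4 nowhere but r5c2. So r5c2=4.
Step 7. [r3c4∈{5}] r3c4 has the single candidate 5, so r3c4=5.
Step 8. [r4c3∈{5,6}] row 4 places 5 nowhere but r4c3. So r4c3=5.
Step 9. [r5c5∈{6}] r5c5's peers cover all but 6 ⇒ r5c5=6.
Step 10. [r3c3∈{4}] r3c3 has the single candidate 4, so r3c3=4.
Step 11. [r4c1∈{6}] r4c1's peers cover all but 6 ⇒ r4c1=6.
Step 12. [r6c2∈{6}] r6c2's peers cover all but 6 ⇒ r6c2=6.
Step 13. [r4c4∈{2}] nothing but 2 survives at r4c4 ⇒ r4c4=2.
Step 14. [r1c3∈{6}] r1c3's peers cover all but 6, so r1c3=6.
Step 15. [r2c2∈{3}] r2c2's peers cover all but 3. So r2c2=3.
Step 16. [r5c4∈{1}] only 1 remains possible at r5c4. So r5c4=1.
Step 17. [r2c1∈{4}] r2c1 is down to just 4. So r2c1=4.
Step 18. [r4c5∈{3}] only 3 remains possible at r4c5 ⇒ r4c5=3.
Step 19. [r2c6∈{2}] r2c6 is down to just 2 ⇒ r2c6=2.

Answer: 2 5 6 3 4 1 / 4 3 1 6 5 2 / 3 2 4 5 1 6 / 6 1 5 2 3 4 / 5 4 2 1 6 3 / 1 6 3 4 2 5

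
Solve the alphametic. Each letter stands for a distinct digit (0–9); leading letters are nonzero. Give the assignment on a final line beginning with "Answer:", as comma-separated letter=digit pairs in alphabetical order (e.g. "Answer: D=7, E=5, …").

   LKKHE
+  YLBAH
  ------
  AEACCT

Step 1. [A] the sum has 6 digits but both addends have 5; that extra leading digit A is the final carry, namely 1 ⇒ A=1.
Step 2. [col 1: E + H ≡ T (mod 10)] several values work for T in column 1 (E + H ≡ T (mod 10), carry-in 0); try T=7, so T=7.
Step 3. [col 1: E + H ≡ T (mod 10)] column 1 (E + H ≡ T (mod 10), carry-in 0) doesn't pin H yet; pick H=2 and continue ⇒ H=2.
Step 4. [col 1: E + H ≡ T (mod 10)] from column 1 (H=2, T=7, carry-in 0, digits 1,2,7 already taken and all letters distinct): E must equal 5. So E=5.
Step 5. [col 2: H + A ≡ C (mod 10)] from column 2 (H=2, A=1, carry-in 0, digits 1,2,5,7 already taken and all letters distinct): C must equal 3 ⇒ C=3.
Step 6. [col 3: K + B ≡ C (mod 10)] several values work for B in column 3 (K + B ≡ C (mod 10), carry-in 0); try B=9. So B=9.
Step 7. [col 3: K + B ≡ C (mod 10)] in column 3 we have K+B≡C with carry-in 0; given B=9, C=3 and digits 1,2,3,5,7,9 already taken and all letters distinct, that pins K to 4 ⇒ K=4.
Step 8. [col 4: K + L ≡ A (mod 10)] in column 4 we have K+L≡A with carry-in 1; given K=4, A=1 and digits 1,2,3,4,5,7,9 already taken and all letters distinct, that pins L to 6 ⇒ L=6.
Step 9. [col 5: L + Y ≡ E (mod 10)] from column 5 (L=6, E=5, carry-in 1, digits 1,2,3,4,5,6,7,9 already taken and all letters distinct): Y must equal 8. So Y=8.

Answer: A=1, B=9, C=3, E=5, H=2, K=4, L=6, T=7, Y=8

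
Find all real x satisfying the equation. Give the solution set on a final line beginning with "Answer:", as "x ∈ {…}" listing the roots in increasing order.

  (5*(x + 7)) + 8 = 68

Step 1. [(5*(x + 7)) + 8 = 68] subtract 8: x sits inside (… + 8) ⇒ sub: 5*(x + 7) = 60.
Step 2. [5*(x + 7) = 60] LHS = 5·(…); ÷5 both sides, so div: x + 7 = 12.
Step 3. [x + 7 = 12] subtract 7: x sits inside (… + 7). So sub: x = 5.

Answer: x ∈ {5}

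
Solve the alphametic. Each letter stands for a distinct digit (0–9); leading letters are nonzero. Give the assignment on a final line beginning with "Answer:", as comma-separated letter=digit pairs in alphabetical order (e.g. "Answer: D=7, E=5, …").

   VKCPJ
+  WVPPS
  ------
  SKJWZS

Step 1. [col 1: J + S ≡ S (mod 10)] in column 1 we have J+S≡S with carry-in 0; given nothing yet and all letters distinct, none taken yet, that pins J to 0 ⇒ J=0.
Step 2. [col 1: J + S ≡ S (mod 10)] several values work for S in column 1 (J + S ≡ S (mod 10), carry-in 0); try S=1, so S=1.
Step 3. [col 2: P + P ≡ Z (mod 10)] no forcing yet in column 2 (carry-in 0); Z=6 is free and consistent — try it. So Z=6.
Step 4. [col 2: P + P ≡ Z (mod 10)] column 2 (P + P ≡ Z (mod 10), carry-in 0) doesn't pin P yet; pick P=8 and continue. So P=8.
Step 5. [col 3: C + P ≡ W (mod 10)] no forcing yet in column 3 (carry-in 1); W=4 is free and consistent — try it. So W=4.
Step 6. [col 3: C + P ≡ W (mod 10)] column 3: given P=8, W=4, carry-in 1, and digits 0,1,4,6,8 already taken and all letters distinct, C+P≡W (mod 10) forces C=5. So C=5.
Step 7. [col 4: K + V ≡ J (mod 10)] column 4 (K + V ≡ J (mod 10), carry-in 1) doesn't pin V yet; pick V=7 and continue. So V=7.
Step 8. [col 4: K + V ≡ J (mod 10)] column 4 reads K+V+carry(1)=J with V=7, J=0; with digits 0,1,4,5,6,7,8 already taken and all letters distinct, the only value for K is 2. So K=2.

Answer: C=5, J=0, K=2, P=8, S=1, V=7, W=4, Z=6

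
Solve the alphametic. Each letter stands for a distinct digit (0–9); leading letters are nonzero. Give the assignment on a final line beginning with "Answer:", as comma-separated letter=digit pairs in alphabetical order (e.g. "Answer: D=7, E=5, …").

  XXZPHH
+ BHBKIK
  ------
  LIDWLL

Step 1. [col 1: H + K ≡ L (mod 10)] no forcing yet in column 1 (carry-in 0); L=4 is free and consistent — try it ⇒ L=4.
Step 2. [col 1: H + K ≡ L (mod 10)] column 1 (H + K ≡ L (mod 10), carry-in 0) doesn't pin K yet; pick K=8 and continue. So K=8.
Step 3. [col 1: H + K ≡ L (mod 10)] column 1: given K=8, L=4, carry-in 0, and digits 4,8 already taken and all letters distinct, H+K≡L (mod 10) forces H=6, so H=6.
Step 4. [col 2: H + I ≡ L (mod 10)] column 2: given H=6, L=4, carry-in 1, and digits 4,6,8 already taken and all letters distinct, H+I≡L (mod 10) forces I=7, so I=7.
Step 5. [col 3: P + K ≡ W (mod 10)] no forcing yet in column 3 (carry-in 1); W=9 is free and consistent — try it. So W=9.
Step 6. [col 3: P + K ≡ W (mod 10)] column 3: given K=8, W=9, carry-in 1, and digits 4,6,7,8,9 already taken and all letters distinct, P+K≡W (mod 10) forces P=0 ⇒ P=0.
Step 7. [col 4: Z + B ≡ D (mod 10)] no forcing yet in column 4 (carry-in 0); Z=2 is free and consistent — try it. So Z=2.
Step 8. [col 4: Z + B ≡ D (mod 10)] D=5 is one option consistent with column 4 (Z + B ≡ D (mod 10), carry-in 0) — take it, so D=5.
Step 9. [col 4: Z + B ≡ D (mod 10)] from column 4 (Z=2, D=5, carry-in 0, digits 0,2,4,5,6,7,8,9 already taken and all letters distinct): B must equal 3, so B=3.
Step 10. [col 5: X + H ≡ I (mod 10)] column 5 reads X+H+carry(0)=I with H=6, I=7; with digits 0,2,3,4,5,6,7,8,9 already taken and all letters distinct, the only value for X is 1 ⇒ X=1.

Answer: B=3, D=5, H=6, I=7, K=8, L=4, P=0, W=9, X=1, Z=2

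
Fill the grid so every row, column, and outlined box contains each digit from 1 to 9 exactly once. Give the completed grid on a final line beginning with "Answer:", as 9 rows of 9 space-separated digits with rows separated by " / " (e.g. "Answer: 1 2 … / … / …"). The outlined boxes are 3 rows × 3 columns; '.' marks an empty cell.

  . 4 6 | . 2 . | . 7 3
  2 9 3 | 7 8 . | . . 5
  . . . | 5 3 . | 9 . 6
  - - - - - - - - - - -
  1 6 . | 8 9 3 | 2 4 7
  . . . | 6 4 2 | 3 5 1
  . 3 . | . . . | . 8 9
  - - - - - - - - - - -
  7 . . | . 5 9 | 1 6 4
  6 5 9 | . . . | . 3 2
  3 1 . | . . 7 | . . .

Step 1. [r1c6∈{1}] only 1 remains possible at r1c6 ⇒ r1c6=1.
Step 2. [r6c3∈{2,4,5,7}] row 6 places 2 nowhere but r6c3, so r6c3=2.
Step 3. [r7c3∈{8}] r7c3 has the single candidate 8, so r7c3=8.
Step 4. [r3c1∈{8}] nothing but 8 survives at r3c1. So r3c1=8.
Step 5. [r8c5∈{1}] r8c5 has the single candidate 1 ⇒ r8c5=1.
Step 6. [r8c4∈{4}] nothing but 4 survives at r8c4. So r8c4=4.
Step 7. [r3c3∈{1,7}] col 3 places 1 nowhere but r3c3. So r3c3=1.
Step 8. [r1c7∈{8}] r1c7 is down to just 8 ⇒ r1c7=8.
Step 9. [r4c3∈{5}] nothing but 5 survives at r4c3 ⇒ r4c3=5.
Step 10. [r9c4∈{2}] r9c4 is down to just 2. So r9c4=2.
Step 11. [r3c6∈{4}] r3c6 is down to just 4 ⇒ r3c6=4.
Step 12. [r3c2∈{7}] r3c2 is down to just 7, so r3c2=7.
Step 13. [r9c8∈{9}] only 9 remains possible at r9c8 ⇒ r9c8=9.
Step 14. [r1c1∈{5}] only 5 remains possible at r1c1, so r1c1=5.
Step 15. [r9c5∈{6}] r9c5 has the single candidate 6, so r9c5=6.
Step 16. [r6c1∈{4}] r6c1 is down to just 4. So r6c1=4.
Step 17. [r6c6∈{5}] only 5 remains possible at r6c6. So r6c6=5.
Step 18. [r2c8∈{1}] r2c8 has the single candidate 1, so r2c8=1.
Step 19. [r5c3∈{7}] r5c3 is down to just 7. So r5c3=7.
Step 20. [r8c7∈{7}] r8c7 has the single candidate 7. So r8c7=7.
Step 21. [r8c6∈{8}] r8c6 is down to just 8, so r8c6=8.
Step 22. [r2c7∈{4}] nothing but 4 survives at r2c7 ⇒ r2c7=4.
Step 23. [r5c1∈{9}] nothing but 9 survives at r5c1, so r5c1=9.
Step 24. [r6c5∈{7}] r6c5 has the single candidate 7 ⇒ r6c5=7.
Step 25. [r9c9∈{8}] only 8 remains possible at r9c9 ⇒ r9c9=8.
Step 26. [r6c4∈{1}] r6c4 is down to just 1, so r6c4=1.
Step 27. [r5c2∈{8}] r5c2 is down to just 8, so r5c2=8.
Step 28. [r7c4∈{3}] r7c4's peers cover all but 3, so r7c4=3.
Step 29. [r2c6∈{6}] r2c6 has the single candidate 6 ⇒ r2c6=6.
Step 30. [r9c7∈{5}] r9c7 has the single candidate 5, so r9c7=5.
Step 31. [r6c7∈{6}] r6c7 is down to just 6, so r6c7=6.
Step 32. [r7c2∈{2}] r7c2 has the single candidate 2. So r7c2=2.
Step 33. [r9c3∈{4}] only 4 remains possible at r9c3, so r9c3=4.
Step 34. [r1c4∈{9}] r1c4 is down to just 9. So r1c4=9.
Step 35. [r3c8∈{2}] only 2 remains possible at r3c8. So r3c8=2.

Answer: 5 4 6 9 2 1 8 7 3 / 2 9 3 7 8 6 4 1 5 / 8 7 1 5 3 4 9 2 6 / 1 6 5 8 9 3 2 4 7 / 9 8 7 6 4 2 3 5 1 / 4 3 2 1 7 5 6 8 9 / 7 2 8 3 5 9 1 6 4 / 6 5 9 4 1 8 7 3 2 / 3 1 4 2 6 7 5 9 8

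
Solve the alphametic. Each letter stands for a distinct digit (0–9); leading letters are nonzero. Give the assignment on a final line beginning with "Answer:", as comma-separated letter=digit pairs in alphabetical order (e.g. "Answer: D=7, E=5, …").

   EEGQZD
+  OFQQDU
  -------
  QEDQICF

Step 1. [col 1: D + U ≡ F (mod 10)] column 1 (D + U ≡ F (mod 10), carry-in 0) doesn't pin U yet; pick U=4 and continue ⇒ U=4.
Step 2. [col 1: D + U ≡ F (mod 10)] D=3 is one option consistent with column 1 (D + U ≡ F (mod 10), carry-in 0) — take it. So D=3.
Step 3. [Q] adding two 6-digit numbers gives at most 6+1 digits, and here it does — Q is that final carry and must be 1 ⇒ Q=1.
Step 4. [col 1: D + U ≡ F (mod 10)] column 1: given D=3, U=4, carry-in 0, and digits 1,3,4 already taken and all letters distinct, D+U≡F (mod 10) forces F=7. So F=7.
Step 5. [col 2: Z + D ≡ C (mod 10)] column 2 (Z + D ≡ C (mod 10), carry-in 0) doesn't pin C yet; pick C=8 and continue. So C=8.
Step 6. [col 2: Z + D ≡ C (mod 10)] in column 2 we have Z+D≡C with carry-in 0; given D=3, C=8 and digits 1,3,4,7,8 already taken and all letters distinct, that pins Z to 5. So Z=5.
Step 7. [col 3: Q + Q ≡ I (mod 10)] in column 3 we have Q+Q≡I with carry-in 0; given Q=1 and digits 1,3,4,5,7,8 already taken and all letters distinct, that pins I to 2. So I=2.
Step 8. [col 4: G + Q ≡ Q (mod 10)] in column 4 we have G+Q≡Q with carry-in 0; given Q=1 and digits 1,2,3,4,5,7,8 already taken and all letters distinct, that pins G to 0 ⇒ G=0.
Step 9. [col 5: E + F ≡ D (mod 10)] in column 5 we have E+F≡D with carry-in 0; given F=7, D=3 and digits 0,1,2,3,4,5,7,8 already taken and all letters distinct, that pins E to 6, so E=6.
Step 10. [col 6: E + O ≡ E (mod 10)] column 6 reads E+O+carry(1)=E with E=6; with digits 0,1,2,3,4,5,6,7,8 already taken and all letters distinct, the only value for O is 9, so O=9.

Answer: C=8, D=3, E=6, F=7, G=0, I=2, O=9, Q=1, U=4, Z=5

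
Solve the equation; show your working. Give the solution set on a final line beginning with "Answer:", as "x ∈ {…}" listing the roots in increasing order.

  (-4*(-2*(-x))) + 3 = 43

Step 1. [(-4*(-2*(-x))) + 3 = 43] 3 comes off first (subtract 3), so sub: -4*(-2*(-x)) = 40.
Step 2. [-4*(-2*(-x)) = 40] -4 out front; divide by -4. So div: -2*(-x) = -10.
Step 3. [-2*(-x) = -10] divide by the outer -2. So div: -x = 5.
Step 4. [-x = 5] LHS negated; negate both sides. So neg: x = -5.

Answer: x ∈ {-5}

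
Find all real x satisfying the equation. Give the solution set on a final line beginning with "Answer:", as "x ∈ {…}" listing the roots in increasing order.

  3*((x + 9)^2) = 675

Step 1. [3*((x + 9)^2) = 675] 3 out front; divide by 3. So div: (x + 9)^2 = 225.
Step 2. [(x + 9)^2 = 225] LHS squared, RHS 225 ≥ 0: apply √ (±), so sqrt: x + 9 = 15 or -15.
Step 3. [x + 9 = 15 or -15] subtract 9: x sits inside (… + 9) ⇒ sub: x = 6 or -24.

Answer: x ∈ {-24, 6}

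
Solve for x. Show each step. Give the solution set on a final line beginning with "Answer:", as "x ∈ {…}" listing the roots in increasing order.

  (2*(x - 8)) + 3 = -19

Step 1. [(2*(x - 8)) + 3 = -19] the outer +3 inverts by subtracting 3, so sub: 2*(x - 8) = -22.
Step 2. [2*(x - 8) = -22] LHS = 2·(…); ÷2 both sides. So div: x - 8 = -11.
Step 3. [x - 8 = -11] the outer -8 inverts by adding 8. So sub: x = -3.

Answer: x ∈ {-3}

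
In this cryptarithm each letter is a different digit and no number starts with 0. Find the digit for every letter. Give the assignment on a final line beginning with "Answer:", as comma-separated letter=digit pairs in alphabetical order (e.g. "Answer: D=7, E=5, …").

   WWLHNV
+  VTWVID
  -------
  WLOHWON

Step 1. [col 1: V + D ≡ N (mod 10)] several values work for V in column 1 (V + D ≡ N (mod 10), carry-in 0); try V=9. So V=9.
Step 2. [col 1: V + D ≡ N (mod 10)] column 1 (V + D ≡ N (mod 10), carry-in 0) doesn't pin D yet; pick D=5 and continue. So D=5.
Step 3. [col 1: V + D ≡ N (mod 10)] from column 1 (V=9, D=5, carry-in 0, digits 5,9 already taken and all letters distinct): N must equal 4 ⇒ N=4.
Step 4. [W] adding two 6-digit numbers gives at most 6+1 digits, and here it does — W is that final carry and must be 1 ⇒ W=1.
Step 5. [col 2: N + I ≡ O (mod 10)] column 2 (N + I ≡ O (mod 10), carry-in 1) doesn't pin I yet; pick I=3 and continue, so I=3.
Step 6. [col 2: N + I ≡ O (mod 10)] from column 2 (N=4, I=3, carry-in 1, digits 1,3,4,5,9 already taken and all letters distinct): O must equal 8, so O=8.
Step 7. [col 3: H + V ≡ W (mod 10)] from column 3 (V=9, W=1, carry-in 0, digits 1,3,4,5,8,9 already taken and all letters distinct): H must equal 2. So H=2.
Step 8. [col 4: L + W ≡ H (mod 10)] column 4 reads L+W+carry(1)=H with W=1, H=2; with digits 1,2,3,4,5,8,9 already taken and all letters distinct, the only value for L is 0 ⇒ L=0.
Step 9. [col 5: W + T ≡ O (mod 10)] in column 5 we have W+T≡O with carry-in 0; given W=1, O=8 and digits 0,1,2,3,4,5,8,9 already taken and all letters distinct, that pins T to 7 ⇒ T=7.

Answer: D=5, H=2, I=3, L=0, N=4, O=8, T=7, V=9, W=1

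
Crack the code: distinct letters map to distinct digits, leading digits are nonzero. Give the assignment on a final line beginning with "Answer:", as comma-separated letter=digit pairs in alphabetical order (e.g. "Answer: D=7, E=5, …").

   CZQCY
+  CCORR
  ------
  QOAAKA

Step 1. [col 1: Y + R ≡ A (mod 10)] R=7 is one option consistent with column 1 (Y + R ≡ A (mod 10), carry-in 0) — take it, so R=7.
Step 2. [col 1: Y + R ≡ A (mod 10)] several values work for Y in column 1 (Y + R ≡ A (mod 10), carry-in 0); try Y=8, so Y=8.
Step 3. [Q] the sum has 6 digits but both addends have 5; that extra leading digit Q is the final carry, namely 1, so Q=1.
Step 4. [col 1: Y + R ≡ A (mod 10)] column 1: given Y=8, R=7, carry-in 0, and digits 1,7,8 already taken and all letters distinct, Y+R≡A (mod 10) forces A=5, so A=5.
Step 5. [col 2: C + R ≡ K (mod 10)] several values work for K in column 2 (C + R ≡ K (mod 10), carry-in 1); try K=4 ⇒ K=4.
Step 6. [col 2: C + R ≡ K (mod 10)] from column 2 (R=7, K=4, carry-in 1, digits 1,4,5,7,8 already taken and all letters distinct): C must equal 6. So C=6.
Step 7. [col 3: Q + O ≡ A (mod 10)] from column 3 (Q=1, A=5, carry-in 1, digits 1,4,5,6,7,8 already taken and all letters distinct): O must equal 3. So O=3.
Step 8. [col 4: Z + C ≡ A (mod 10)] column 4 reads Z+C+carry(0)=A with C=6, A=5; with digits 1,3,4,5,6,7,8 already taken and all letters distinct, the only value for Z is 9, so Z=9.

Answer: A=5, C=6, K=4, O=3, Q=1, R=7, Y=8, Z=9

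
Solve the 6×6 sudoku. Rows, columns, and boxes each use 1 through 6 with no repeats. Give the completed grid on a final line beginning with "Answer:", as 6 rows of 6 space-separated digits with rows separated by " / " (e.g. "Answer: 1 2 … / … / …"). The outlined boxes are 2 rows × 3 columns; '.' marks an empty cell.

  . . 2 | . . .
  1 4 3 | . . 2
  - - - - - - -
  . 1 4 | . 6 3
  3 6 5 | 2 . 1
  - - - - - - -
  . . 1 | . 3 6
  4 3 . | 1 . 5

Step 1. [r1c2∈{5}] only 5 remains possible at r1c2, so r1c2=5.
Step 2. [r1c4∈{3,4,6}] 3 has one home in row 1: r1c4. So r1c4=3.
Step 3. [r3c1∈{2}] nothing but 2 survives at r3c1. So r3c1=2.
Step 4. [r1c5∈{1,4}] 1 has one home in row 1: r1c5. So r1c5=1.
Step 5. [r3c4∈{5}] r3c4 has the single candidate 5 ⇒ r3c4=5.
Step 6. [r5c4∈{4}] only 4 remains possible at r5c4, so r5c4=4.
Step 7. [r5c1∈{5}] r5c1's peers cover all but 5. So r5c1=5.
Step 8. [r2c4∈{6}] r2c4 is down to just 6. So r2c4=6.
Step 9. [r1c1∈{6}] r1c1 has the single candidate 6. So r1c1=6.
Step 10. [r4c5∈{4}] r4c5 has the single candidate 4 ⇒ r4c5=4.
Step 11. [r1c6∈{4}] r1c6 has the single candidate 4, so r1c6=4.
Step 12. [r2c5∈{5}] only 5 remains possible at r2c5, so r2c5=5.
Step 13. [r6c3∈{6}] r6c3 is down to just 6. So r6c3=6.
Step 14. [r5c2∈{2}] r5c2 is down to just 2, so r5c2=2.
Step 15. [r6c5∈{2}] r6c5 is down to just 2 ⇒ r6c5=2.

Answer: 6 5 2 3 1 4 / 1 4 3 6 5 2 / 2 1 4 5 6 3 / 3 6 5 2 4 1 / 5 2 1 4 3 6 / 4 3 6 1 2 5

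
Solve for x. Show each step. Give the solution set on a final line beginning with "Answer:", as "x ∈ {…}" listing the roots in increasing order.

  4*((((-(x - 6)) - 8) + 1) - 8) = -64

Step 1. [4*((((-(x - 6)) - 8) + 1) - 8) = -64] leading coefficient 4: divide by 4 ⇒ div: (((-(x - 6)) - 8) + 1) - 8 = -16.
Step 2. [(((-(x - 6)) - 8) + 1) - 8 = -16] 8 comes off first (add 8), so sub: ((-(x - 6)) - 8) + 1 = -8.
Step 3. [((-(x - 6)) - 8) + 1 = -8] subtract 1: x sits inside (… + 1), so sub: (-(x - 6)) - 8 = -9.
Step 4. [(-(x - 6)) - 8 = -9] peel the -8: add 8 from each side. So sub: -(x - 6) = -1.
Step 5. [-(x - 6) = -1] LHS negated; negate both sides, so neg: x - 6 = 1.
Step 6. [x - 6 = 1] add 6: x sits inside (… - 6) ⇒ sub: x = 7.

Answer: x ∈ {7}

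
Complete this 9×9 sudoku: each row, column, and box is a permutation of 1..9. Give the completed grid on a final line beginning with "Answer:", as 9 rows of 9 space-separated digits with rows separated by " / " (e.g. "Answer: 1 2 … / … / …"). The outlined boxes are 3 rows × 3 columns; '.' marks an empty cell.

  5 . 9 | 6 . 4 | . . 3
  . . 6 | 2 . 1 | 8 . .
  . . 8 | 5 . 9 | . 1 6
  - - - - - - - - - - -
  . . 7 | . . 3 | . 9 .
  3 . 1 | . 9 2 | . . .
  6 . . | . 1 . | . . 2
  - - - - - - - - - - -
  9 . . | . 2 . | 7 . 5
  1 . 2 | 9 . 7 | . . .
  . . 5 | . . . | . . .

Step 1. [r6c3∈{4}] nothing but 4 survives at r6c3. So r6c3=4.
Step 2. [r9c7∈{1,2,3,4,6,9}] 9 has one home in col 7: r9c7, so r9c7=9.
Step 3. [r4c5∈{4,5,6,8}] across box 5, 6 lands solely at r4c5 ⇒ r4c5=6.
Step 4. [r9c8∈{2,3,4,6,8}] r9c8 is the only open cell in row 9 admitting 2, so r9c8=2.
Step 5. [r1c8∈{7}] r1c8 has the single candidate 7. So r1c8=7.
Step 6. [r7c3∈{3}] r7c3 has the single candidate 3. So r7c3=3.
Step 7. [r9c4∈{1,3,4,8}] col 4 places 3 nowhere but r9c4. So r9c4=3.
Step 8. [r6c6∈{5,8}] in col 6, 5 fits only at r6c6, so r6c6=5.
Step 9. [r9c9∈{1,4,8}] in row 9, 1 fits only at r9c9, so r9c9=1.
Step 10. [r5c9∈{4,7,8}] across col 9, 7 lands solely at r5c9 ⇒ r5c9=7.
Step 11. [r6c7∈{3}] nothing but 3 survives at r6c7. So r6c7=3.
Step 12. [r6c8∈{8}] r6c8 has the single candidate 8 ⇒ r6c8=8.
Step 13. [r4c9∈{4}] only 4 remains possible at r4c9, so r4c9=4.
Step 14. [r4c4∈{8}] r4c4 is down to just 8, so r4c4=8.
Step 15. [r9c1∈{4,7,8}] 8 has one home in col 1: r9c1 ⇒ r9c1=8.
Step 16. [r9c2∈{4,6,7}] in row 9, 7 fits only at r9c2, so r9c2=7.
Step 17. [r8c5∈{4,5,8}] in row 8, 5 fits only at r8c5, so r8c5=5.
Step 18. [r8c8∈{3,4,6}] in row 8, 3 fits only at r8c8, so r8c8=3.
Step 19. [r1c7∈{2}] nothing but 2 survives at r1c7. So r1c7=2.
Step 20. [r3c7∈{4}] nothing but 4 survives at r3c7, so r3c7=4.
Step 21. [r7c8∈{4,6}] across col 8, 4 lands solely at r7c8, so r7c8=4.
Step 22. [r2c1∈{4,7}] col 1 places 4 nowhere but r2c1. So r2c1=4.
Step 23. [r3c1∈{2,7}] r3c1 is the only open cell in col 1 admitting 7 ⇒ r3c1=7.
Step 24. [r5c8∈{5,6}] r5c8 is the only open cell in col 8 admitting 6. So r5c8=6.
Step 25. [r3c5∈{3}] nothing but 3 survives at r3c5 ⇒ r3c5=3.
Step 26. [r7c2∈{6}] r7c2's peers cover all but 6 ⇒ r7c2=6.
Step 27. [r5c7∈{5}] nothing but 5 survives at r5c7 ⇒ r5c7=5.
Step 28. [r3c2∈{2}] nothing but 2 survives at r3c2. So r3c2=2.
Step 29. [r8c2∈{4}] r8c2 has the single candidate 4 ⇒ r8c2=4.
Step 30. [r8c9∈{8}] only 8 remains possible at r8c9. So r8c9=8.
Step 31. [r1c5∈{8}] r1c5 is down to just 8, so r1c5=8.
Step 32. [r2c8∈{5}] only 5 remains possible at r2c8 ⇒ r2c8=5.
Step 33. [r4c7∈{1}] nothing but 1 survives at r4c7 ⇒ r4c7=1.
Step 34. [r6c2∈{9}] r6c2 is down to just 9, so r6c2=9.
Step 35. [r2c9∈{9}] nothing but 9 survives at r2c9 ⇒ r2c9=9.
Step 36. [r4c1∈{2}] nothing but 2 survives at r4c1. So r4c1=2.
Step 37. [r2c2∈{3}] r2c2 is down to just 3. So r2c2=3.
Step 38. [r9c6∈{6}] nothing but 6 survives at r9c6 ⇒ r9c6=6.
Step 39. [r8c7∈{6}] only 6 remains possible at r8c7 ⇒ r8c7=6.
Step 40. [r4c2∈{5}] r4c2 has the single candidate 5 ⇒ r4c2=5.
Step 41. [r7c4∈{1}] nothing but 1 survives at r7c4, so r7c4=1.
Step 42. [r6c4∈{7}] r6c4 has the single candidate 7 ⇒ r6c4=7.
Step 43. [r2c5∈{7}] nothing but 7 survives at r2c5 ⇒ r2c5=7.
Step 44. [r5c4∈{4}] nothing but 4 survives at r5c4 ⇒ r5c4=4.
Step 45. [r9c5∈{4}] nothing but 4 survives at r9c5 ⇒ r9c5=4.
Step 46. [r1c2∈{1}] r1c2's peers cover all but 1, so r1c2=1.
Step 47. [r5c2∈{8}] r5c2 has the single candidate 8, so r5c2=8.
Step 48. [r7c6∈{8}] r7c6's peers cover all but 8 ⇒ r7c6=8.

Answer: 5 1 9 6 8 4 2 7 3 / 4 3 6 2 7 1 8 5 9 / 7 2 8 5 3 9 4 1 6 / 2 5 7 8 6 3 1 9 4 / 3 8 1 4 9 2 5 6 7 / 6 9 4 7 1 5 3 8 2 / 9 6 3 1 2 8 7 4 5 / 1 4 2 9 5 7 6 3 8 / 8 7 5 3 4 6 9 2 1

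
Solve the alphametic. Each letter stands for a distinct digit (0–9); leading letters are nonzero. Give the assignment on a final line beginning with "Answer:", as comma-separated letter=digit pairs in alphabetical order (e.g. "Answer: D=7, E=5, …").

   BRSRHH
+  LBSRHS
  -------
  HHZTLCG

Step 1. [col 1: H + S ≡ G (mod 10)] no forcing yet in column 1 (carry-in 0); H=1 is free and consistent — try it. So H=1.
Step 2. [col 1: H + S ≡ G (mod 10)] no forcing yet in column 1 (carry-in 0); G=8 is free and consistent — try it. So G=8.
Step 3. [col 1: H + S ≡ G (mod 10)] column 1: given H=1, G=8, carry-in 0, and digits 1,8 already taken and all letters distinct, H+S≡G (mod 10) forces S=7 ⇒ S=7.
Step 4. [col 2: H + H ≡ C (mod 10)] in column 2 we have H+H≡C with carry-in 0; given H=1 and digits 1,7,8 already taken and all letters distinct, that pins C to 2, so C=2.
Step 5. [col 3: R + R ≡ L (mod 10)] L=6 is one option consistent with column 3 (R + R ≡ L (mod 10), carry-in 0) — take it. So L=6.
Step 6. [col 3: R + R ≡ L (mod 10)] from column 3 (L=6, carry-in 0, digits 1,2,6,7,8 already taken and all letters distinct): R must equal 3 ⇒ R=3.
Step 7. [col 4: S + S ≡ T (mod 10)] column 4: given S=7, carry-in 0, and digits 1,2,3,6,7,8 already taken and all letters distinct, S+S≡T (mod 10) forces T=4 ⇒ T=4.
Step 8. [col 5: R + B ≡ Z (mod 10)] from column 5 (R=3, carry-in 1, digits 1,2,3,4,6,7,8 already taken and all letters distinct): Z must equal 9. So Z=9.
Step 9. [col 5: R + B ≡ Z (mod 10)] column 5 reads R+B+carry(1)=Z with R=3, Z=9; with digits 1,2,3,4,6,7,8,9 already taken and all letters distinct, the only value for B is 5 ⇒ B=5.

Answer: B=5, C=2, G=8, H=1, L=6, R=3, S=7, T=4, Z=9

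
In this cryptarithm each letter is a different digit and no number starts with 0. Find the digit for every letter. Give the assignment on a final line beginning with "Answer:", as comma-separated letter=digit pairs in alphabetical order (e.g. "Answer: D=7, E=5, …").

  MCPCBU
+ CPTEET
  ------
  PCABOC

Step 1. [col 1: U + T ≡ C (mod 10)] column 1 (U + T ≡ C (mod 10), carry-in 0) doesn't pin U yet; pick U=4 and continue. So U=4.
Step 2. [col 1: U + T ≡ C (mod 10)] column 1 (U + T ≡ C (mod 10), carry-in 0) doesn't pin T yet; pick T=8 and continue ⇒ T=8.
Step 3. [col 1: U + T ≡ C (mod 10)] column 1: given U=4, T=8, carry-in 0, and digits 4,8 already taken and all letters distinct, U+T≡C (mod 10) forces C=2, so C=2.
Step 4. [col 2: B + E ≡ O (mod 10)] no forcing yet in column 2 (carry-in 1); E=1 is free and consistent — try it ⇒ E=1.
Step 5. [col 2: B + E ≡ O (mod 10)] column 2 (B + E ≡ O (mod 10), carry-in 1) doesn't pin B yet; pick B=3 and continue ⇒ B=3.
Step 6. [col 2: B + E ≡ O (mod 10)] column 2 reads B+E+carry(1)=O with B=3, E=1; with digits 1,2,3,4,8 already taken and all letters distinct, the only value for O is 5, so O=5.
Step 7. [col 4: P + T ≡ A (mod 10)] column 4: given T=8, carry-in 0, and digits 1,2,3,4,5,8 already taken and all letters distinct, P+T≡A (mod 10) forces P=9. So P=9.
Step 8. [col 4: P + T ≡ A (mod 10)] from column 4 (P=9, T=8, carry-in 0, digits 1,2,3,4,5,8,9 already taken and all letters distinct): A must equal 7, so A=7.
Step 9. [col 6: M + C ≡ P (mod 10)] column 6 reads M+C+carry(1)=P with C=2, P=9; with digits 1,2,3,4,5,7,8,9 already taken and all letters distinct, the only value for M is 6. So M=6.

Answer: A=7, B=3, C=2, E=1, M=6, O=5, P=9, T=8, U=4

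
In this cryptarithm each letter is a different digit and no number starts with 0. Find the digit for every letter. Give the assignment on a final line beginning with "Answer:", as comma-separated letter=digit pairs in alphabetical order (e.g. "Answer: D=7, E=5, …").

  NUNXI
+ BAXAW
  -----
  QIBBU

Step 1. [col 1: I + W ≡ U (mod 10)] U=5 is one option consistent with column 1 (I + W ≡ U (mod 10), carry-in 0) — take it ⇒ U=5.
Step 2. [col 1: I + W ≡ U (mod 10)] I=3 is one option consistent with column 1 (I + W ≡ U (mod 10), carry-in 0) — take it. So I=3.
Step 3. [col 1: I + W ≡ U (mod 10)] column 1: given I=3, U=5, carry-in 0, and digits 3,5 already taken and all letters distinct, I+W≡U (mod 10) forces W=2 ⇒ W=2.
Step 4. [col 2: X + A ≡ B (mod 10)] column 2 (X + A ≡ B (mod 10), carry-in 0) doesn't pin B yet; pick B=1 and continue. So B=1.
Step 5. [col 2: X + A ≡ B (mod 10)] column 2 (X + A ≡ B (mod 10), carry-in 0) doesn't pin A yet; pick A=7 and continue. So A=7.
Step 6. [col 2: X + A ≡ B (mod 10)] from column 2 (A=7, B=1, carry-in 0, digits 1,2,3,5,7 already taken and all letters distinct): X must equal 4, so X=4.
Step 7. [col 3: N + X ≡ B (mod 10)] column 3: given X=4, B=1, carry-in 1, and digits 1,2,3,4,5,7 already taken and all letters distinct, N+X≡B (mod 10) forces N=6 ⇒ N=6.
Step 8. [col 5: N + B ≡ Q (mod 10)] in column 5 we have N+B≡Q with carry-in 1; given N=6, B=1 and digits 1,2,3,4,5,6,7 already taken and all letters distinct, that pins Q to 8. So Q=8.

Answer: A=7, B=1, I=3, N=6, Q=8, U=5, W=2, X=4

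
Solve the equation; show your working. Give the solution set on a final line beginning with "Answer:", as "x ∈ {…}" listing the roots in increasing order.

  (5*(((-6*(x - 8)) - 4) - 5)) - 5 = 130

Step 1. [(5*(((-6*(x - 8)) - 4) - 5)) - 5 = 130] add 5: x sits inside (… - 5), so sub: 5*(((-6*(x - 8)) - 4) - 5) = 135.
Step 2. [5*(((-6*(x - 8)) - 4) - 5) = 135] LHS = 5·(…); ÷5 both sides, so div: ((-6*(x - 8)) - 4) - 5 = 27.
Step 3. [((-6*(x - 8)) - 4) - 5 = 27] 5 comes off first (add 5). So sub: (-6*(x - 8)) - 4 = 32.
Step 4. [(-6*(x - 8)) - 4 = 32] -4 is outermost — add 4 both sides, so sub: -6*(x - 8) = 36.
Step 5. [-6*(x - 8) = 36] divide by the outer -6, so div: x - 8 = -6.
Step 6. [x - 8 = -6] peel the -8: add 8 from each side. So sub: x = 2.

Answer: x ∈ {2}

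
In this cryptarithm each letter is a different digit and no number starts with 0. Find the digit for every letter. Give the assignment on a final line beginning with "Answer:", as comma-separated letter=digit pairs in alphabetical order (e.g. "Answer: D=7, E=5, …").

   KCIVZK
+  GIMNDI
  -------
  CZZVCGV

Step 1. [C] C is the leading digit of a 7-digit sum of two 6-digit numbers; the final carry is exactly 1, so C=1.
Step 2. [col 1: K + I ≡ V (mod 10)] V=4 is one option consistent with column 1 (K + I ≡ V (mod 10), carry-in 0) — take it ⇒ V=4.
Step 3. [col 1: K + I ≡ V (mod 10)] column 1 (K + I ≡ V (mod 10), carry-in 0) doesn't pin I yet; pick I=8 and continue ⇒ I=8.
Step 4. [col 1: K + I ≡ V (mod 10)] column 1: given I=8, V=4, carry-in 0, and digits 1,4,8 already taken and all letters distinct, K+I≡V (mod 10) forces K=6. So K=6.
Step 5. [col 2: Z + D ≡ G (mod 10)] several values work for D in column 2 (Z + D ≡ G (mod 10), carry-in 1); try D=2, so D=2.
Step 6. [col 2: Z + D ≡ G (mod 10)] no forcing yet in column 2 (carry-in 1); G=3 is free and consistent — try it, so G=3.
Step 7. [col 2: Z + D ≡ G (mod 10)] column 2 reads Z+D+carry(1)=G with D=2, G=3; with digits 1,2,3,4,6,8 already taken and all letters distinct, the only value for Z is 0. So Z=0.
Step 8. [col 3: V + N ≡ C (mod 10)] in column 3 we have V+N≡C with carry-in 0; given V=4, C=1 and digits 0,1,2,3,4,6,8 already taken and all letters distinct, that pins N to 7. So N=7.
Step 9. [col 4: I + M ≡ V (mod 10)] column 4 reads I+M+carry(1)=V with I=8, V=4; with digits 0,1,2,3,4,6,7,8 already taken and all letters distinct, the only value for M is 5 ⇒ M=5.

Answer: C=1, D=2, G=3, I=8, K=6, M=5, N=7, V=4, Z=0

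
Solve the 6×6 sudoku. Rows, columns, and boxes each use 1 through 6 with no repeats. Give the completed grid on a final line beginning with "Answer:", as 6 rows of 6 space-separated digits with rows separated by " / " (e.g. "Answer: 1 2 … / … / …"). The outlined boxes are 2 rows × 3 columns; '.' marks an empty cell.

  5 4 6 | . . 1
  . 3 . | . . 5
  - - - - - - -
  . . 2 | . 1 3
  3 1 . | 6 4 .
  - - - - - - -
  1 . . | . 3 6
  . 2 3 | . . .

Step 1. [r5c4∈{2,4,5}] r5c4 is the only open cell in row 5 admitting 2. So r5c4=2.
Step 2. [r5c3∈{4,5}] across row 5, 4 lands solely at r5c3. So r5c3=4.
Step 3. [r3c4∈{5}] nothing but 5 survives at r3c4 ⇒ r3c4=5.
Step 4. [r2c5∈{2,6}] 6 has one home in row 2: r2c5, so r2c5=6.
Step 5. [r2c4∈{4}] nothing but 4 survives at r2c4, so r2c4=4.
Step 6. [r6c1∈{6}] r6c1 is down to just 6. So r6c1=6.
Step 7. [r3c2∈{6}] nothing but 6 survives at r3c2. So r3c2=6.
Step 8. [r6c4∈{1}] only 1 remains possible at r6c4 ⇒ r6c4=1.
Step 9. [r5c2∈{5}] r5c2 is down to just 5, so r5c2=5.
Step 10. [r4c3∈{5}] r4c3 has the single candidate 5. So r4c3=5.
Step 11. [r1c4∈{3}] r1c4 is down to just 3. So r1c4=3.
Step 12. [r4c6∈{2}] r4c6 has the single candidate 2, so r4c6=2.
Step 13. [r3c1∈{4}] r3c1 is down to just 4. So r3c1=4.
Step 14. [r2c1∈{2}] r2c1 has the single candidate 2 ⇒ r2c1=2.
Step 15. [r2c3∈{1}] only 1 remains possible at r2c3 ⇒ r2c3=1.
Step 16. [r6c6∈{4}] r6c6 has the single candidate 4. So r6c6=4.
Step 17. [r1c5∈{2}] r1c5 has the single candidate 2, so r1c5=2.
Step 18. [r6c5∈{5}] r6c5 has the single candidate 5. So r6c5=5.

Answer: 5 4 6 3 2 1 / 2 3 1 4 6 5 / 4 6 2 5 1 3 / 3 1 5 6 4 2 / 1 5 4 2 3 6 / 6 2 3 1 5 4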